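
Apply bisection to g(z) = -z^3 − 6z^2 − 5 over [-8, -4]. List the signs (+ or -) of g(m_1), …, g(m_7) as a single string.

z = -6 gives g = -5, negative; keep [-8, -6]
z = -7 gives g = 44, positive; keep [-7, -6]
z = -6.5 gives g = 16.125, positive; keep [-6.5, -6]
z = -6.25 gives g = 4.7656, positive; keep [-6.25, -6]
z = -6.125 gives g = -0.3105, negative; keep [-6.25, -6.125]
z = -6.1875 gives g = 2.1785, positive; keep [-6.1875, -6.125]
z = -6.15625 gives g = 0.9218, positive; keep [-6.15625, -6.125]

-+++-++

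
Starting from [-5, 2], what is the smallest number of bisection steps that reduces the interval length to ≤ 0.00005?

18

Width after n steps is 7/2^n. Need 2^n ≥ 7/0.00005 = 140000.
2^17 = 131072 < 140000 ≤ 2^18 = 262144, so n = 18.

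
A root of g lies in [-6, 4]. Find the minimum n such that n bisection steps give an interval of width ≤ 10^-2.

Width after n steps is 10/2^n. Need 2^n ≥ 10/10^-2 = 1000.
2^9 = 512 < 1000 ≤ 2^10 = 1024, so n = 10.

10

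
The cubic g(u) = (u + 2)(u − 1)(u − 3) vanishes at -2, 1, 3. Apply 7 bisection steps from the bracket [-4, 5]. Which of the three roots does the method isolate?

midpoint 0.5: g = 3.125 > 0 → [-4, 0.5]
midpoint -1.75: g = 3.265625 > 0 → [-4, -1.75]
midpoint -2.875: g = -19.919922 < 0 → [-2.875, -1.75]
midpoint -2.3125: g = -5.4993 < 0 → [-2.3125, -1.75]
midpoint -2.03125: g = -0.4766 < 0 → [-2.03125, -1.75]
midpoint -1.890625: g = 1.5462 > 0 → [-2.03125, -1.890625]
midpoint -1.9609375: g = 0.5738 > 0 → [-2.03125, -1.9609375]

-2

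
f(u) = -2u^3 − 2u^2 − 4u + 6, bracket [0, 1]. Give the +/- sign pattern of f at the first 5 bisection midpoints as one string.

++-+-

f(0.5) = 3.25 > 0, so the root lies in [0.5, 1]
f(0.75) = 1.03125 > 0, so the root lies in [0.75, 1]
f(0.875) = -0.371094 < 0, so the root lies in [0.75, 0.875]
f(0.8125) = 0.3569 > 0, so the root lies in [0.8125, 0.875]
f(0.84375) = -0.0002 < 0, so the root lies in [0.8125, 0.84375]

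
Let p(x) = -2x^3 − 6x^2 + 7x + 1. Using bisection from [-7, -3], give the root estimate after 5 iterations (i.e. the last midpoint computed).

-3.875

x = -5 gives p = 66, positive; keep [-5, -3]
x = -4 gives p = 5, positive; keep [-4, -3]
x = -3.5 gives p = -11.25, negative; keep [-4, -3.5]
x = -3.75 gives p = -4.1562, negative; keep [-4, -3.75]
x = -3.875 gives p = 0.1523, positive; keep [-3.875, -3.75]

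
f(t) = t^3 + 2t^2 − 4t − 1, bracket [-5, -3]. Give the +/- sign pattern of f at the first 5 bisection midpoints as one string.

m = -4, f(m) = -17 (−); new bracket [-4, -3]
m = -3.5, f(m) = -5.375 (−); new bracket [-3.5, -3]
m = -3.25, f(m) = -1.203125 (−); new bracket [-3.25, -3]
m = -3.125, f(m) = 0.5137 (+); new bracket [-3.25, -3.125]
m = -3.1875, f(m) = -0.3152 (−); new bracket [-3.1875, -3.125]

---+-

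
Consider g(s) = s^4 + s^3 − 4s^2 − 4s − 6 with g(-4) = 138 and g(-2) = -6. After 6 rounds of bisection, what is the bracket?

s = -3 gives g = 24, positive; keep [-3, -2]
s = -2.5 gives g = 2.4375, positive; keep [-2.5, -2]
s = -2.25 gives g = -3.011719, negative; keep [-2.5, -2.25]
s = -2.375 gives g = -0.6423, negative; keep [-2.5, -2.375]
s = -2.4375 gives g = 0.8025, positive; keep [-2.4375, -2.375]
s = -2.40625 gives g = 0.0571, positive; keep [-2.40625, -2.375]

[-2.40625, -2.375]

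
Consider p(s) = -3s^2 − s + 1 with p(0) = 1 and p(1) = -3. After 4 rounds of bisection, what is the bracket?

m = 0.5, p(m) = -0.25 (−); new bracket [0, 0.5]
m = 0.25, p(m) = 0.5625 (+); new bracket [0.25, 0.5]
m = 0.375, p(m) = 0.203125 (+); new bracket [0.375, 0.5]
m = 0.4375, p(m) = -0.0117 (−); new bracket [0.375, 0.4375]

[0.375, 0.4375]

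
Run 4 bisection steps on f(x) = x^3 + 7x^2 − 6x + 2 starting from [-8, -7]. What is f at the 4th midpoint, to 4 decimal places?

f(-7.5) = 18.875 > 0, so the root lies in [-8, -7.5]
f(-7.75) = 3.453125 > 0, so the root lies in [-8, -7.75]
f(-7.875) = -5.013672 < 0, so the root lies in [-7.875, -7.75]
f(-7.8125) = -0.7161 < 0, so the root lies in [-7.8125, -7.75]

-0.7161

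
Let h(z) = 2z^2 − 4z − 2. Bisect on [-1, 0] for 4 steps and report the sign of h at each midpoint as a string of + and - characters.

+--+

z = -0.5 gives h = 0.5, positive; keep [-0.5, 0]
z = -0.25 gives h = -0.875, negative; keep [-0.5, -0.25]
z = -0.375 gives h = -0.21875, negative; keep [-0.5, -0.375]
z = -0.4375 gives h = 0.1328, positive; keep [-0.4375, -0.375]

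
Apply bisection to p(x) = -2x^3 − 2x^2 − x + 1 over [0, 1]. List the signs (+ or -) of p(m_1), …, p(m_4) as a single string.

-+++

m = 0.5, p(m) = -0.25 (−); new bracket [0, 0.5]
m = 0.25, p(m) = 0.59375 (+); new bracket [0.25, 0.5]
m = 0.375, p(m) = 0.238281 (+); new bracket [0.375, 0.5]
m = 0.4375, p(m) = 0.0122 (+); new bracket [0.4375, 0.5]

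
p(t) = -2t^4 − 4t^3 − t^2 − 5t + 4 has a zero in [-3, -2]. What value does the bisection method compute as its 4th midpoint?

-2.4375

p(-2.5) = -5.375 < 0, so the root lies in [-2.5, -2]
p(-2.25) = 4.492188 > 0, so the root lies in [-2.5, -2.25]
p(-2.375) = 0.187012 > 0, so the root lies in [-2.5, -2.375]
p(-2.4375) = -2.4258 < 0, so the root lies in [-2.4375, -2.375]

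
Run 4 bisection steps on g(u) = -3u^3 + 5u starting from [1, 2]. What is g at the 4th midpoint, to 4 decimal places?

m = 1.5, g(m) = -2.625 (−); new bracket [1, 1.5]
m = 1.25, g(m) = 0.390625 (+); new bracket [1.25, 1.5]
m = 1.375, g(m) = -0.923828 (−); new bracket [1.25, 1.375]
m = 1.3125, g(m) = -0.2205 (−); new bracket [1.25, 1.3125]

-0.2205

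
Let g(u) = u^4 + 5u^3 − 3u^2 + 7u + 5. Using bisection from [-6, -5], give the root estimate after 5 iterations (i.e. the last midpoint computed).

-5.71875

g(-5.5) = -41.0625 < 0, so the root lies in [-6, -5.5]
g(-5.75) = 8.144531 > 0, so the root lies in [-5.75, -5.5]
g(-5.625) = -18.060303 < 0, so the root lies in [-5.75, -5.625]
g(-5.6875) = -5.3711 < 0, so the root lies in [-5.75, -5.6875]
g(-5.71875) = 1.2818 > 0, so the root lies in [-5.71875, -5.6875]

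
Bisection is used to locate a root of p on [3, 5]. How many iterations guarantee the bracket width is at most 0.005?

Width after n steps is 2/2^n. Need 2^n ≥ 2/0.005 = 400.
2^8 = 256 < 400 ≤ 2^9 = 512, so n = 9.

9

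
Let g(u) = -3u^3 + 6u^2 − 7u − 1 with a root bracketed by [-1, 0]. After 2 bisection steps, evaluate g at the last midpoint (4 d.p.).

1.1719

m = -0.5, g(m) = 4.375 (+); new bracket [-0.5, 0]
m = -0.25, g(m) = 1.171875 (+); new bracket [-0.25, 0]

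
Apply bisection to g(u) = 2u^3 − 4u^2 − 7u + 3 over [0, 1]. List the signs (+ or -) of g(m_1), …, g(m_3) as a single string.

u = 0.5 gives g = -1.25, negative; keep [0, 0.5]
u = 0.25 gives g = 1.03125, positive; keep [0.25, 0.5]
u = 0.375 gives g = -0.082031, negative; keep [0.25, 0.375]

-+-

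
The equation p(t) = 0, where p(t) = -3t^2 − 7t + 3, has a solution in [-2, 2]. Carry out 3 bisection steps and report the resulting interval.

p(0) = 3 > 0, so the root lies in [0, 2]
p(1) = -7 < 0, so the root lies in [0, 1]
p(0.5) = -1.25 < 0, so the root lies in [0, 0.5]

[0, 0.5]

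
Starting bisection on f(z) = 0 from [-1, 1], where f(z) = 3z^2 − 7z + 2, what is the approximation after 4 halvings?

z = 0 gives f = 2, positive; keep [0, 1]
z = 0.5 gives f = -0.75, negative; keep [0, 0.5]
z = 0.25 gives f = 0.4375, positive; keep [0.25, 0.5]
z = 0.375 gives f = -0.2031, negative; keep [0.25, 0.375]

0.375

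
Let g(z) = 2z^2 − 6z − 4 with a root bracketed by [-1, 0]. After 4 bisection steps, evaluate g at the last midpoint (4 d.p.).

0.0078

midpoint -0.5: g = -0.5 < 0 → [-1, -0.5]
midpoint -0.75: g = 1.625 > 0 → [-0.75, -0.5]
midpoint -0.625: g = 0.53125 > 0 → [-0.625, -0.5]
midpoint -0.5625: g = 0.0078 > 0 → [-0.5625, -0.5]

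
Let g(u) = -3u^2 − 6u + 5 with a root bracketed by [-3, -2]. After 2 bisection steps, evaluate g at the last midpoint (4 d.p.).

-1.1875

midpoint -2.5: g = 1.25 > 0 → [-3, -2.5]
midpoint -2.75: g = -1.1875 < 0 → [-2.75, -2.5]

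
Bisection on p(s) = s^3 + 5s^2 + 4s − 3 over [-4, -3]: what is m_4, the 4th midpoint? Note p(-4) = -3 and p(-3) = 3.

midpoint -3.5: p = 1.375 > 0 → [-4, -3.5]
midpoint -3.75: p = -0.421875 < 0 → [-3.75, -3.5]
midpoint -3.625: p = 0.568359 > 0 → [-3.75, -3.625]
midpoint -3.6875: p = 0.0969 > 0 → [-3.75, -3.6875]

-3.6875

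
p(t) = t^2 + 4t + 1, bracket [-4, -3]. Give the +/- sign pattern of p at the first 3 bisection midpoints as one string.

m = -3.5, p(m) = -0.75 (−); new bracket [-4, -3.5]
m = -3.75, p(m) = 0.0625 (+); new bracket [-3.75, -3.5]
m = -3.625, p(m) = -0.359375 (−); new bracket [-3.75, -3.625]

-+-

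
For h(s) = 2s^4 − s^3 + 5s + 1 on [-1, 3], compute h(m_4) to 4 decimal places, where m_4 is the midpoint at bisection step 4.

h(1) = 7 > 0, so the root lies in [-1, 1]
h(0) = 1 > 0, so the root lies in [-1, 0]
h(-0.5) = -1.25 < 0, so the root lies in [-0.5, 0]
h(-0.25) = -0.2266 < 0, so the root lies in [-0.25, 0]

-0.2266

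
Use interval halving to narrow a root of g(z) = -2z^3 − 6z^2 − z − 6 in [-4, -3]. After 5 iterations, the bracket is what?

[-3.15625, -3.125]

z = -3.5 gives g = 9.75, positive; keep [-3.5, -3]
z = -3.25 gives g = 2.53125, positive; keep [-3.25, -3]
z = -3.125 gives g = -0.433594, negative; keep [-3.25, -3.125]
z = -3.1875 gives g = 0.9976, positive; keep [-3.1875, -3.125]
z = -3.15625 gives g = 0.2693, positive; keep [-3.15625, -3.125]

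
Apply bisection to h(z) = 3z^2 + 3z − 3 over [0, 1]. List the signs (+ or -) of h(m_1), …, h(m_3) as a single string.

-++

m = 0.5, h(m) = -0.75 (−); new bracket [0.5, 1]
m = 0.75, h(m) = 0.9375 (+); new bracket [0.5, 0.75]
m = 0.625, h(m) = 0.046875 (+); new bracket [0.5, 0.625]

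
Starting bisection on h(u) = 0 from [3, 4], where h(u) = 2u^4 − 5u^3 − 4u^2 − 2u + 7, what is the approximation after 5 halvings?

3.15625

m = 3.5, h(m) = 36.75 (+); new bracket [3, 3.5]
m = 3.25, h(m) = 9.742188 (+); new bracket [3, 3.25]
m = 3.125, h(m) = -0.165527 (−); new bracket [3.125, 3.25]
m = 3.1875, h(m) = 4.5144 (+); new bracket [3.125, 3.1875]
m = 3.15625, h(m) = 2.1079 (+); new bracket [3.125, 3.15625]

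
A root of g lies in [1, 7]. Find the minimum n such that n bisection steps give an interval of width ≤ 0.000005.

Width after n steps is 6/2^n. Need 2^n ≥ 6/0.000005 = 1200000.
2^20 = 1048576 < 1200000 ≤ 2^21 = 2097152, so n = 21.

21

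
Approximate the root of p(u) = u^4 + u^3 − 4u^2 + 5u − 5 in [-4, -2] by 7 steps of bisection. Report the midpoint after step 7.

m = -3, p(m) = -2 (−); new bracket [-4, -3]
m = -3.5, p(m) = 35.6875 (+); new bracket [-3.5, -3]
m = -3.25, p(m) = 13.738281 (+); new bracket [-3.25, -3]
m = -3.125, p(m) = 5.1624 (+); new bracket [-3.125, -3]
m = -3.0625, p(m) = 1.4129 (+); new bracket [-3.0625, -3]
m = -3.03125, p(m) = -0.3346 (−); new bracket [-3.0625, -3.03125]
m = -3.046875, p(m) = 0.5287 (+); new bracket [-3.046875, -3.03125]

-3.046875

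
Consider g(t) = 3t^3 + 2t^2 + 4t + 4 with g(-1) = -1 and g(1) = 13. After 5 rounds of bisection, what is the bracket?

[-0.9375, -0.875]

m = 0, g(m) = 4 (+); new bracket [-1, 0]
m = -0.5, g(m) = 2.125 (+); new bracket [-1, -0.5]
m = -0.75, g(m) = 0.859375 (+); new bracket [-1, -0.75]
m = -0.875, g(m) = 0.0215 (+); new bracket [-1, -0.875]
m = -0.9375, g(m) = -0.4641 (−); new bracket [-0.9375, -0.875]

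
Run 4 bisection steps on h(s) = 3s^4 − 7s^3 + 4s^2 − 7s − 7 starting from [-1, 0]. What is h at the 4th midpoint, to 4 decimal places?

s = -0.5 gives h = -1.4375, negative; keep [-1, -0.5]
s = -0.75 gives h = 4.402344, positive; keep [-0.75, -0.5]
s = -0.625 gives h = 1.104248, positive; keep [-0.625, -0.5]
s = -0.5625 gives h = -0.2507, negative; keep [-0.625, -0.5625]

-0.2507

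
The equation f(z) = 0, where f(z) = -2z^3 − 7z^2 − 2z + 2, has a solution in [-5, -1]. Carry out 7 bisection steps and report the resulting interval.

midpoint -3: f = -1 < 0 → [-5, -3]
midpoint -4: f = 26 > 0 → [-4, -3]
midpoint -3.5: f = 9 > 0 → [-3.5, -3]
midpoint -3.25: f = 3.2188 > 0 → [-3.25, -3]
midpoint -3.125: f = 0.9258 > 0 → [-3.125, -3]
midpoint -3.0625: f = -0.0815 < 0 → [-3.125, -3.0625]
midpoint -3.09375: f = 0.4108 > 0 → [-3.09375, -3.0625]

[-3.09375, -3.0625]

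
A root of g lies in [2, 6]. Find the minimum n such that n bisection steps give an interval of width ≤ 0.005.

Width after n steps is 4/2^n. Need 2^n ≥ 4/0.005 = 800.
2^9 = 512 < 800 ≤ 2^10 = 1024, so n = 10.

10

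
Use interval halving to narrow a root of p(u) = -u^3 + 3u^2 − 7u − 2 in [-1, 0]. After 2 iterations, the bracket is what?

[-0.5, -0.25]

midpoint -0.5: p = 2.375 > 0 → [-0.5, 0]
midpoint -0.25: p = -0.046875 < 0 → [-0.5, -0.25]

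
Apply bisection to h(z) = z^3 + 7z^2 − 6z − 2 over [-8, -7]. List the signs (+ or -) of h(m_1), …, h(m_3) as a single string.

+-+

h(-7.5) = 14.875 > 0, so the root lies in [-8, -7.5]
h(-7.75) = -0.546875 < 0, so the root lies in [-7.75, -7.5]
h(-7.625) = 7.412109 > 0, so the root lies in [-7.75, -7.625]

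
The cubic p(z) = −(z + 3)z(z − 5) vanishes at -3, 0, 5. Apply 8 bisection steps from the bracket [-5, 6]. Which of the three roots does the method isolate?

m = 0.5, p(m) = 7.875 (+); new bracket [0.5, 6]
m = 3.25, p(m) = 35.546875 (+); new bracket [3.25, 6]
m = 4.625, p(m) = 13.224609 (+); new bracket [4.625, 6]
m = 5.3125, p(m) = -13.8 (−); new bracket [4.625, 5.3125]
m = 4.96875, p(m) = 1.2373 (+); new bracket [4.96875, 5.3125]
m = 5.140625, p(m) = -5.8849 (−); new bracket [4.96875, 5.140625]
m = 5.0546875, p(m) = -2.2265 (−); new bracket [4.96875, 5.0546875]
m = 5.01171875, p(m) = -0.4705 (−); new bracket [4.96875, 5.01171875]

5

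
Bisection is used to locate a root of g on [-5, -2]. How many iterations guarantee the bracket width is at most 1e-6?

22

Width after n steps is 3/2^n. Need 2^n ≥ 3/1e-6 = 3000000.
2^21 = 2097152 < 3000000 ≤ 2^22 = 4194304, so n = 22.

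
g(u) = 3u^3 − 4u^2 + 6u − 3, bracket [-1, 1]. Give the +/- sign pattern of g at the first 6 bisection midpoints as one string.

midpoint 0: g = -3 < 0 → [0, 1]
midpoint 0.5: g = -0.625 < 0 → [0.5, 1]
midpoint 0.75: g = 0.515625 > 0 → [0.5, 0.75]
midpoint 0.625: g = -0.0801 < 0 → [0.625, 0.75]
midpoint 0.6875: g = 0.2092 > 0 → [0.625, 0.6875]
midpoint 0.65625: g = 0.0627 > 0 → [0.625, 0.65625]

--+-++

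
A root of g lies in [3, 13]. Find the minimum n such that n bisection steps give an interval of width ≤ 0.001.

Width after n steps is 10/2^n. Need 2^n ≥ 10/0.001 = 10000.
2^13 = 8192 < 10000 ≤ 2^14 = 16384, so n = 14.

14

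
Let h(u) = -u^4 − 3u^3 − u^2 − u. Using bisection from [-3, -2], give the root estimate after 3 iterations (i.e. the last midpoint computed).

midpoint -2.5: h = 4.0625 > 0 → [-3, -2.5]
midpoint -2.75: h = 0.386719 > 0 → [-3, -2.75]
midpoint -2.875: h = -2.420166 < 0 → [-2.875, -2.75]

-2.875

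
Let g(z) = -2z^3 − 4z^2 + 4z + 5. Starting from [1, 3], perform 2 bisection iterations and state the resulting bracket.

[1, 1.5]

z = 2 gives g = -19, negative; keep [1, 2]
z = 1.5 gives g = -4.75, negative; keep [1, 1.5]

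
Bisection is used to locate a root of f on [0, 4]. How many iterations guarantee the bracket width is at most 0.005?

Width after n steps is 4/2^n. Need 2^n ≥ 4/0.005 = 800.
2^9 = 512 < 800 ≤ 2^10 = 1024, so n = 10.

10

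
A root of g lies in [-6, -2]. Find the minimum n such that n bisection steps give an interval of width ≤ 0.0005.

Width after n steps is 4/2^n. Need 2^n ≥ 4/0.0005 = 8000.
2^12 = 4096 < 8000 ≤ 2^13 = 8192, so n = 13.

13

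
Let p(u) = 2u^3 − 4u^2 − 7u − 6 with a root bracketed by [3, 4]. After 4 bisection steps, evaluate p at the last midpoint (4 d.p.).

m = 3.5, p(m) = 6.25 (+); new bracket [3, 3.5]
m = 3.25, p(m) = -2.34375 (−); new bracket [3.25, 3.5]
m = 3.375, p(m) = 1.699219 (+); new bracket [3.25, 3.375]
m = 3.3125, p(m) = -0.3843 (−); new bracket [3.3125, 3.375]

-0.3843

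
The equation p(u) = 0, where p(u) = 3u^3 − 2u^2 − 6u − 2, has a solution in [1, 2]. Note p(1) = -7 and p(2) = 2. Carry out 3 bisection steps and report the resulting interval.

p(1.5) = -5.375 < 0, so the root lies in [1.5, 2]
p(1.75) = -2.546875 < 0, so the root lies in [1.75, 2]
p(1.875) = -0.505859 < 0, so the root lies in [1.875, 2]

[1.875, 2]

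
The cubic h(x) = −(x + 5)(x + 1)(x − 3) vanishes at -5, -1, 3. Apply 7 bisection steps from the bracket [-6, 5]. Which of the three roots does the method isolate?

3

h(-0.5) = 7.875 > 0, so the root lies in [-0.5, 5]
h(2.25) = 17.671875 > 0, so the root lies in [2.25, 5]
h(3.625) = -24.931641 < 0, so the root lies in [2.25, 3.625]
h(2.9375) = 1.9534 > 0, so the root lies in [2.9375, 3.625]
h(3.28125) = -9.9715 < 0, so the root lies in [2.9375, 3.28125]
h(3.109375) = -3.6449 < 0, so the root lies in [2.9375, 3.109375]
h(3.0234375) = -0.7566 < 0, so the root lies in [2.9375, 3.0234375]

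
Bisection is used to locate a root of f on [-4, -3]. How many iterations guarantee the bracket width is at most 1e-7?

24

Width after n steps is 1/2^n. Need 2^n ≥ 1/1e-7 = 10000000.
2^23 = 8388608 < 10000000 ≤ 2^24 = 16777216, so n = 24.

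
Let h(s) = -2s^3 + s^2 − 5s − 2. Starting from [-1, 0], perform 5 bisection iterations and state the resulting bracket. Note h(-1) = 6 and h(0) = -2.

[-0.375, -0.34375]

m = -0.5, h(m) = 1 (+); new bracket [-0.5, 0]
m = -0.25, h(m) = -0.65625 (−); new bracket [-0.5, -0.25]
m = -0.375, h(m) = 0.121094 (+); new bracket [-0.375, -0.25]
m = -0.3125, h(m) = -0.2788 (−); new bracket [-0.375, -0.3125]
m = -0.34375, h(m) = -0.0818 (−); new bracket [-0.375, -0.34375]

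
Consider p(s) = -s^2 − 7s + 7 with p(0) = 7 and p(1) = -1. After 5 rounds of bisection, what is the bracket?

[0.875, 0.90625]

s = 0.5 gives p = 3.25, positive; keep [0.5, 1]
s = 0.75 gives p = 1.1875, positive; keep [0.75, 1]
s = 0.875 gives p = 0.109375, positive; keep [0.875, 1]
s = 0.9375 gives p = -0.4414, negative; keep [0.875, 0.9375]
s = 0.90625 gives p = -0.165, negative; keep [0.875, 0.90625]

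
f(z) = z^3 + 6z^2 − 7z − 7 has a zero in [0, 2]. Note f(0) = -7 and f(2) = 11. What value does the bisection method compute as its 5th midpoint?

1.5625

m = 1, f(m) = -7 (−); new bracket [1, 2]
m = 1.5, f(m) = -0.625 (−); new bracket [1.5, 2]
m = 1.75, f(m) = 4.484375 (+); new bracket [1.5, 1.75]
m = 1.625, f(m) = 1.7598 (+); new bracket [1.5, 1.625]
m = 1.5625, f(m) = 0.5256 (+); new bracket [1.5, 1.5625]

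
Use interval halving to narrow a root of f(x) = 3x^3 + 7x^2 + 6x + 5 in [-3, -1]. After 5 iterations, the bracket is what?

x = -2 gives f = -3, negative; keep [-2, -1]
x = -1.5 gives f = 1.625, positive; keep [-2, -1.5]
x = -1.75 gives f = -0.140625, negative; keep [-1.75, -1.5]
x = -1.625 gives f = 0.8613, positive; keep [-1.75, -1.625]
x = -1.6875 gives f = 0.3923, positive; keep [-1.75, -1.6875]

[-1.75, -1.6875]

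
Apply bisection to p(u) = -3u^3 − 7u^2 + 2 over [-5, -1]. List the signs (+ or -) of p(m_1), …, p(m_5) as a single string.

+-++-

m = -3, p(m) = 20 (+); new bracket [-3, -1]
m = -2, p(m) = -2 (−); new bracket [-3, -2]
m = -2.5, p(m) = 5.125 (+); new bracket [-2.5, -2]
m = -2.25, p(m) = 0.7344 (+); new bracket [-2.25, -2]
m = -2.125, p(m) = -0.8223 (−); new bracket [-2.25, -2.125]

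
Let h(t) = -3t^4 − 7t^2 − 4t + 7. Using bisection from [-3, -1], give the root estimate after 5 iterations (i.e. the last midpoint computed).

midpoint -2: h = -61 < 0 → [-2, -1]
midpoint -1.5: h = -17.9375 < 0 → [-1.5, -1]
midpoint -1.25: h = -6.261719 < 0 → [-1.25, -1]
midpoint -1.125: h = -2.1648 < 0 → [-1.125, -1]
midpoint -1.0625: h = -0.4756 < 0 → [-1.0625, -1]

-1.0625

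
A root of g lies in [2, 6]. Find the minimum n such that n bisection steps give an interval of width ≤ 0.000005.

20

Width after n steps is 4/2^n. Need 2^n ≥ 4/0.000005 = 800000.
2^19 = 524288 < 800000 ≤ 2^20 = 1048576, so n = 20.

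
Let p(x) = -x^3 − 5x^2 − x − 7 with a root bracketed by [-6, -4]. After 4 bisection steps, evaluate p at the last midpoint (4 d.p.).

p(-5) = -2 < 0, so the root lies in [-6, -5]
p(-5.5) = 13.625 > 0, so the root lies in [-5.5, -5]
p(-5.25) = 5.140625 > 0, so the root lies in [-5.25, -5]
p(-5.125) = 1.4082 > 0, so the root lies in [-5.125, -5]

1.4082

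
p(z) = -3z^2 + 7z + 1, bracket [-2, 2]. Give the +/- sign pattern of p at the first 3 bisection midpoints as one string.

midpoint 0: p = 1 > 0 → [-2, 0]
midpoint -1: p = -9 < 0 → [-1, 0]
midpoint -0.5: p = -3.25 < 0 → [-0.5, 0]

+--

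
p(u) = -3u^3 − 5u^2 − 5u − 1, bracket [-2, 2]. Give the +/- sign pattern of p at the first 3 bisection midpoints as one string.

-++

midpoint 0: p = -1 < 0 → [-2, 0]
midpoint -1: p = 2 > 0 → [-1, 0]
midpoint -0.5: p = 0.625 > 0 → [-0.5, 0]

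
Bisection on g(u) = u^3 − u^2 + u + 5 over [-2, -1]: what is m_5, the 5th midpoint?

u = -1.5 gives g = -2.125, negative; keep [-1.5, -1]
u = -1.25 gives g = 0.234375, positive; keep [-1.5, -1.25]
u = -1.375 gives g = -0.865234, negative; keep [-1.375, -1.25]
u = -1.3125 gives g = -0.2961, negative; keep [-1.3125, -1.25]
u = -1.28125 gives g = -0.0262, negative; keep [-1.28125, -1.25]

-1.28125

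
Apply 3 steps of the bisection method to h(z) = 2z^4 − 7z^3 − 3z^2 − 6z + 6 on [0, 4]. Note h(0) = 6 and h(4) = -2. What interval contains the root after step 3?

[0.5, 1]

z = 2 gives h = -42, negative; keep [0, 2]
z = 1 gives h = -8, negative; keep [0, 1]
z = 0.5 gives h = 1.5, positive; keep [0.5, 1]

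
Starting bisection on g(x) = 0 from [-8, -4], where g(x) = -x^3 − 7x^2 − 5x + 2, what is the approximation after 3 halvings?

-6.5

x = -6 gives g = -4, negative; keep [-8, -6]
x = -7 gives g = 37, positive; keep [-7, -6]
x = -6.5 gives g = 13.375, positive; keep [-6.5, -6]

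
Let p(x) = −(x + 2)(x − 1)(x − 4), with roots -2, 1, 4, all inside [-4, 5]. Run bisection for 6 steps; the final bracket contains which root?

-2

m = 0.5, p(m) = -4.375 (−); new bracket [-4, 0.5]
m = -1.75, p(m) = -3.953125 (−); new bracket [-4, -1.75]
m = -2.875, p(m) = 23.310547 (+); new bracket [-2.875, -1.75]
m = -2.3125, p(m) = 6.5344 (+); new bracket [-2.3125, -1.75]
m = -2.03125, p(m) = 0.5713 (+); new bracket [-2.03125, -1.75]
m = -1.890625, p(m) = -1.8624 (−); new bracket [-2.03125, -1.890625]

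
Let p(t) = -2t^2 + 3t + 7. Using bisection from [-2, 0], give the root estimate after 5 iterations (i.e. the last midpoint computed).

t = -1 gives p = 2, positive; keep [-2, -1]
t = -1.5 gives p = -2, negative; keep [-1.5, -1]
t = -1.25 gives p = 0.125, positive; keep [-1.5, -1.25]
t = -1.375 gives p = -0.9062, negative; keep [-1.375, -1.25]
t = -1.3125 gives p = -0.3828, negative; keep [-1.3125, -1.25]

-1.3125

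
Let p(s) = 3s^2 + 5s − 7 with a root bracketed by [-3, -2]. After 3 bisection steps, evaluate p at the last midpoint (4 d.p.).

m = -2.5, p(m) = -0.75 (−); new bracket [-3, -2.5]
m = -2.75, p(m) = 1.9375 (+); new bracket [-2.75, -2.5]
m = -2.625, p(m) = 0.546875 (+); new bracket [-2.625, -2.5]

0.5469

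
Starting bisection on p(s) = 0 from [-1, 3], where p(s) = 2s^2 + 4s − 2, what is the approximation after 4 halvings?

0.25

m = 1, p(m) = 4 (+); new bracket [-1, 1]
m = 0, p(m) = -2 (−); new bracket [0, 1]
m = 0.5, p(m) = 0.5 (+); new bracket [0, 0.5]
m = 0.25, p(m) = -0.875 (−); new bracket [0.25, 0.5]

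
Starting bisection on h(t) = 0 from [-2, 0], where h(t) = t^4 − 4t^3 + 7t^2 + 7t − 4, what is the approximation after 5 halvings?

h(-1) = 1 > 0, so the root lies in [-1, 0]
h(-0.5) = -5.1875 < 0, so the root lies in [-1, -0.5]
h(-0.75) = -3.308594 < 0, so the root lies in [-1, -0.75]
h(-0.875) = -1.4998 < 0, so the root lies in [-1, -0.875]
h(-0.9375) = -0.3418 < 0, so the root lies in [-1, -0.9375]

-0.9375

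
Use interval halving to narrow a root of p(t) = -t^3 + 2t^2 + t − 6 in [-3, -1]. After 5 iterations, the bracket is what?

m = -2, p(m) = 8 (+); new bracket [-2, -1]
m = -1.5, p(m) = 0.375 (+); new bracket [-1.5, -1]
m = -1.25, p(m) = -2.171875 (−); new bracket [-1.5, -1.25]
m = -1.375, p(m) = -0.9941 (−); new bracket [-1.5, -1.375]
m = -1.4375, p(m) = -0.3342 (−); new bracket [-1.5, -1.4375]

[-1.5, -1.4375]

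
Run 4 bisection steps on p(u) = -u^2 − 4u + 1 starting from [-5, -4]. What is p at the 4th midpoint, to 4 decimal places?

0.2148

midpoint -4.5: p = -1.25 < 0 → [-4.5, -4]
midpoint -4.25: p = -0.0625 < 0 → [-4.25, -4]
midpoint -4.125: p = 0.484375 > 0 → [-4.25, -4.125]
midpoint -4.1875: p = 0.2148 > 0 → [-4.25, -4.1875]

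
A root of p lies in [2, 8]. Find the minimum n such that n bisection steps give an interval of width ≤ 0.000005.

Width after n steps is 6/2^n. Need 2^n ≥ 6/0.000005 = 1200000.
2^20 = 1048576 < 1200000 ≤ 2^21 = 2097152, so n = 21.

21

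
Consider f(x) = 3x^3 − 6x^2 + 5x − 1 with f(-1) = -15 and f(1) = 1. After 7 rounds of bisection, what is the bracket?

x = 0 gives f = -1, negative; keep [0, 1]
x = 0.5 gives f = 0.375, positive; keep [0, 0.5]
x = 0.25 gives f = -0.078125, negative; keep [0.25, 0.5]
x = 0.375 gives f = 0.1895, positive; keep [0.25, 0.375]
x = 0.3125 gives f = 0.0681, positive; keep [0.25, 0.3125]
x = 0.28125 gives f = -0.0016, negative; keep [0.28125, 0.3125]
x = 0.296875 gives f = 0.0341, positive; keep [0.28125, 0.296875]

[0.28125, 0.296875]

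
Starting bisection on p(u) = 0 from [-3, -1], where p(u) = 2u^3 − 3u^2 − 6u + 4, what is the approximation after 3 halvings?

-1.25

p(-2) = -12 < 0, so the root lies in [-2, -1]
p(-1.5) = -0.5 < 0, so the root lies in [-1.5, -1]
p(-1.25) = 2.90625 > 0, so the root lies in [-1.5, -1.25]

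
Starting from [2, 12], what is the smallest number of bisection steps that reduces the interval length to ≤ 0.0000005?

25

Width after n steps is 10/2^n. Need 2^n ≥ 10/0.0000005 = 20000000.
2^24 = 16777216 < 20000000 ≤ 2^25 = 33554432, so n = 25.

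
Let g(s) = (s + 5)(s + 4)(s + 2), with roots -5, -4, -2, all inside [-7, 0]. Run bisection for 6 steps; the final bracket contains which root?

g(-3.5) = -1.125 < 0, so the root lies in [-3.5, 0]
g(-1.75) = 1.828125 > 0, so the root lies in [-3.5, -1.75]
g(-2.625) = -2.041016 < 0, so the root lies in [-2.625, -1.75]
g(-2.1875) = -0.9558 < 0, so the root lies in [-2.1875, -1.75]
g(-1.96875) = 0.1924 > 0, so the root lies in [-2.1875, -1.96875]
g(-2.078125) = -0.4387 < 0, so the root lies in [-2.078125, -1.96875]

-2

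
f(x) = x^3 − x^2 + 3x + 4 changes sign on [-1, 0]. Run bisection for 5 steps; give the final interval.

x = -0.5 gives f = 2.125, positive; keep [-1, -0.5]
x = -0.75 gives f = 0.765625, positive; keep [-1, -0.75]
x = -0.875 gives f = -0.060547, negative; keep [-0.875, -0.75]
x = -0.8125 gives f = 0.366, positive; keep [-0.875, -0.8125]
x = -0.84375 gives f = 0.1562, positive; keep [-0.875, -0.84375]

[-0.875, -0.84375]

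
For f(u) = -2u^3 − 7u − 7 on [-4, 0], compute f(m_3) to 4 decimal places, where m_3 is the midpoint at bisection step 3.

-3.2500

m = -2, f(m) = 23 (+); new bracket [-2, 0]
m = -1, f(m) = 2 (+); new bracket [-1, 0]
m = -0.5, f(m) = -3.25 (−); new bracket [-1, -0.5]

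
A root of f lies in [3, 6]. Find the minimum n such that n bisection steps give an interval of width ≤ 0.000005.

20

Width after n steps is 3/2^n. Need 2^n ≥ 3/0.000005 = 600000.
2^19 = 524288 < 600000 ≤ 2^20 = 1048576, so n = 20.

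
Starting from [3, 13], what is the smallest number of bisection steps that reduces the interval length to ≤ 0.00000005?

28

Width after n steps is 10/2^n. Need 2^n ≥ 10/0.00000005 = 200000000.
2^27 = 134217728 < 200000000 ≤ 2^28 = 268435456, so n = 28.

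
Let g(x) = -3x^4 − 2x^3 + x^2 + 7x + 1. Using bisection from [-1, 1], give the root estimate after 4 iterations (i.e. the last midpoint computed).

midpoint 0: g = 1 > 0 → [-1, 0]
midpoint -0.5: g = -2.1875 < 0 → [-0.5, 0]
midpoint -0.25: g = -0.667969 < 0 → [-0.25, 0]
midpoint -0.125: g = 0.1438 > 0 → [-0.25, -0.125]

-0.125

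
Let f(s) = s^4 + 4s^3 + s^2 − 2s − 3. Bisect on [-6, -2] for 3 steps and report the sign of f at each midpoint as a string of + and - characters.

midpoint -4: f = 21 > 0 → [-4, -2]
midpoint -3: f = -15 < 0 → [-4, -3]
midpoint -3.5: f = -5.1875 < 0 → [-4, -3.5]

+--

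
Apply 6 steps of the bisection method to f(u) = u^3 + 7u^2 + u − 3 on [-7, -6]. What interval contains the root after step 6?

[-6.796875, -6.78125]

u = -6.5 gives f = 11.625, positive; keep [-7, -6.5]
u = -6.75 gives f = 1.640625, positive; keep [-7, -6.75]
u = -6.875 gives f = -3.966797, negative; keep [-6.875, -6.75]
u = -6.8125 gives f = -1.1106, negative; keep [-6.8125, -6.75]
u = -6.78125 gives f = 0.278, positive; keep [-6.8125, -6.78125]
u = -6.796875 gives f = -0.413, negative; keep [-6.796875, -6.78125]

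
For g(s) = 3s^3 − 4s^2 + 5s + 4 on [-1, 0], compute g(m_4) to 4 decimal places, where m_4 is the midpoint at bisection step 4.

m = -0.5, g(m) = 0.125 (+); new bracket [-1, -0.5]
m = -0.75, g(m) = -3.265625 (−); new bracket [-0.75, -0.5]
m = -0.625, g(m) = -1.419922 (−); new bracket [-0.625, -0.5]
m = -0.5625, g(m) = -0.6121 (−); new bracket [-0.5625, -0.5]

-0.6121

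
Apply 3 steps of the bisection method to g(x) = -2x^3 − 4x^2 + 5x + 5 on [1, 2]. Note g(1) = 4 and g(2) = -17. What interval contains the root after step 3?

x = 1.5 gives g = -3.25, negative; keep [1, 1.5]
x = 1.25 gives g = 1.09375, positive; keep [1.25, 1.5]
x = 1.375 gives g = -0.886719, negative; keep [1.25, 1.375]

[1.25, 1.375]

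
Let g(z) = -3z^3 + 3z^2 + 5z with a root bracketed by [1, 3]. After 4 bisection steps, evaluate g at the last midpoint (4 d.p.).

g(2) = -2 < 0, so the root lies in [1, 2]
g(1.5) = 4.125 > 0, so the root lies in [1.5, 2]
g(1.75) = 1.859375 > 0, so the root lies in [1.75, 2]
g(1.875) = 0.1465 > 0, so the root lies in [1.875, 2]

0.1465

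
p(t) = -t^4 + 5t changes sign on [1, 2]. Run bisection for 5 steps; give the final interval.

p(1.5) = 2.4375 > 0, so the root lies in [1.5, 2]
p(1.75) = -0.628906 < 0, so the root lies in [1.5, 1.75]
p(1.625) = 1.1521 > 0, so the root lies in [1.625, 1.75]
p(1.6875) = 0.3284 > 0, so the root lies in [1.6875, 1.75]
p(1.71875) = -0.133 < 0, so the root lies in [1.6875, 1.71875]

[1.6875, 1.71875]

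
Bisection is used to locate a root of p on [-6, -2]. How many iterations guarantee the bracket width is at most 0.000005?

Width after n steps is 4/2^n. Need 2^n ≥ 4/0.000005 = 800000.
2^19 = 524288 < 800000 ≤ 2^20 = 1048576, so n = 20.

20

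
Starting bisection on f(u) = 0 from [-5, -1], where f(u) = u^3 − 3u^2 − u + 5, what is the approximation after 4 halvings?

-1.25

m = -3, f(m) = -46 (−); new bracket [-3, -1]
m = -2, f(m) = -13 (−); new bracket [-2, -1]
m = -1.5, f(m) = -3.625 (−); new bracket [-1.5, -1]
m = -1.25, f(m) = -0.3906 (−); new bracket [-1.25, -1]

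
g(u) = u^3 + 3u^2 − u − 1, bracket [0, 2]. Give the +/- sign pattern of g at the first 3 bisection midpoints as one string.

+-+

midpoint 1: g = 2 > 0 → [0, 1]
midpoint 0.5: g = -0.625 < 0 → [0.5, 1]
midpoint 0.75: g = 0.359375 > 0 → [0.5, 0.75]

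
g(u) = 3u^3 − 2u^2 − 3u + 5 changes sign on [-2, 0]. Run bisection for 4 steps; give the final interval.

[-1.25, -1.125]

midpoint -1: g = 3 > 0 → [-2, -1]
midpoint -1.5: g = -5.125 < 0 → [-1.5, -1]
midpoint -1.25: g = -0.234375 < 0 → [-1.25, -1]
midpoint -1.125: g = 1.5723 > 0 → [-1.25, -1.125]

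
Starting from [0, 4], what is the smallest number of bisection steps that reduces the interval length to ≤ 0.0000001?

Width after n steps is 4/2^n. Need 2^n ≥ 4/0.0000001 = 40000000.
2^25 = 33554432 < 40000000 ≤ 2^26 = 67108864, so n = 26.

26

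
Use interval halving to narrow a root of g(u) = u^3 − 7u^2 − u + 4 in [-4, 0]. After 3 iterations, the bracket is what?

[-1, -0.5]

g(-2) = -30 < 0, so the root lies in [-2, 0]
g(-1) = -3 < 0, so the root lies in [-1, 0]
g(-0.5) = 2.625 > 0, so the root lies in [-1, -0.5]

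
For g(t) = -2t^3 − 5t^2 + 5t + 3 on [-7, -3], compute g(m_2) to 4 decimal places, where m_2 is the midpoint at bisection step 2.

31.0000

t = -5 gives g = 103, positive; keep [-5, -3]
t = -4 gives g = 31, positive; keep [-4, -3]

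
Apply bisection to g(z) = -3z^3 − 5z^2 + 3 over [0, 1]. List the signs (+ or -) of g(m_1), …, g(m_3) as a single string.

+-+

midpoint 0.5: g = 1.375 > 0 → [0.5, 1]
midpoint 0.75: g = -1.078125 < 0 → [0.5, 0.75]
midpoint 0.625: g = 0.314453 > 0 → [0.625, 0.75]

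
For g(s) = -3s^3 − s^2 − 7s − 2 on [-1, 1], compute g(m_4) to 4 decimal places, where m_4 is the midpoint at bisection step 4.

0.6426

g(0) = -2 < 0, so the root lies in [-1, 0]
g(-0.5) = 1.625 > 0, so the root lies in [-0.5, 0]
g(-0.25) = -0.265625 < 0, so the root lies in [-0.5, -0.25]
g(-0.375) = 0.6426 > 0, so the root lies in [-0.375, -0.25]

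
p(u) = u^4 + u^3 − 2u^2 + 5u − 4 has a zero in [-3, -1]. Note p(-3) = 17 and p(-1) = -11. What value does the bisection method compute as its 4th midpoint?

m = -2, p(m) = -14 (−); new bracket [-3, -2]
m = -2.5, p(m) = -5.5625 (−); new bracket [-3, -2.5]
m = -2.75, p(m) = 3.519531 (+); new bracket [-2.75, -2.5]
m = -2.625, p(m) = -1.5134 (−); new bracket [-2.75, -2.625]

-2.625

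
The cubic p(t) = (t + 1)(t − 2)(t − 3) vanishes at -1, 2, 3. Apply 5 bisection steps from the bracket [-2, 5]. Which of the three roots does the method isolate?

m = 1.5, p(m) = 1.875 (+); new bracket [-2, 1.5]
m = -0.25, p(m) = 5.484375 (+); new bracket [-2, -0.25]
m = -1.125, p(m) = -1.611328 (−); new bracket [-1.125, -0.25]
m = -0.6875, p(m) = 3.0969 (+); new bracket [-1.125, -0.6875]
m = -0.90625, p(m) = 1.0643 (+); new bracket [-1.125, -0.90625]

-1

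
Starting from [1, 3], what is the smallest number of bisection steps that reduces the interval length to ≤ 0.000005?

19

Width after n steps is 2/2^n. Need 2^n ≥ 2/0.000005 = 400000.
2^18 = 262144 < 400000 ≤ 2^19 = 524288, so n = 19.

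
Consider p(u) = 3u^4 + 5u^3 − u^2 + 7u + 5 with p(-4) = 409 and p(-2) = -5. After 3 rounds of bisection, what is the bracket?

m = -3, p(m) = 83 (+); new bracket [-3, -2]
m = -2.5, p(m) = 20.3125 (+); new bracket [-2.5, -2]
m = -2.25, p(m) = 4.121094 (+); new bracket [-2.25, -2]

[-2.25, -2]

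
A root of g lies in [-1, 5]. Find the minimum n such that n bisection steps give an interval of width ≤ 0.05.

Width after n steps is 6/2^n. Need 2^n ≥ 6/0.05 = 120.
2^6 = 64 < 120 ≤ 2^7 = 128, so n = 7.

7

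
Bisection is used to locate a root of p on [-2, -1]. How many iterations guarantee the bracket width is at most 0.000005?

18

Width after n steps is 1/2^n. Need 2^n ≥ 1/0.000005 = 200000.
2^17 = 131072 < 200000 ≤ 2^18 = 262144, so n = 18.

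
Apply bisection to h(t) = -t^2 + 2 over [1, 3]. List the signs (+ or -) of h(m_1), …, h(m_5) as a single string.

h(2) = -2 < 0, so the root lies in [1, 2]
h(1.5) = -0.25 < 0, so the root lies in [1, 1.5]
h(1.25) = 0.4375 > 0, so the root lies in [1.25, 1.5]
h(1.375) = 0.1094 > 0, so the root lies in [1.375, 1.5]
h(1.4375) = -0.0664 < 0, so the root lies in [1.375, 1.4375]

--++-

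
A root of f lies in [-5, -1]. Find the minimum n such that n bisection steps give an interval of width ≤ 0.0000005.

Width after n steps is 4/2^n. Need 2^n ≥ 4/0.0000005 = 8000000.
2^22 = 4194304 < 8000000 ≤ 2^23 = 8388608, so n = 23.

23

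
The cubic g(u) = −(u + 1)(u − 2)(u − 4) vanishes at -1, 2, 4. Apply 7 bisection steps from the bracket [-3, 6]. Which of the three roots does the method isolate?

m = 1.5, g(m) = -3.125 (−); new bracket [-3, 1.5]
m = -0.75, g(m) = -3.265625 (−); new bracket [-3, -0.75]
m = -1.875, g(m) = 19.919922 (+); new bracket [-1.875, -0.75]
m = -1.3125, g(m) = 5.4993 (+); new bracket [-1.3125, -0.75]
m = -1.03125, g(m) = 0.4766 (+); new bracket [-1.03125, -0.75]
m = -0.890625, g(m) = -1.5462 (−); new bracket [-1.03125, -0.890625]
m = -0.9609375, g(m) = -0.5738 (−); new bracket [-1.03125, -0.9609375]

-1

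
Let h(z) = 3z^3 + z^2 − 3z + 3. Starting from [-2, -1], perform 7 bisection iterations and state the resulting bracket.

h(-1.5) = -0.375 < 0, so the root lies in [-1.5, -1]
h(-1.25) = 2.453125 > 0, so the root lies in [-1.5, -1.25]
h(-1.375) = 1.216797 > 0, so the root lies in [-1.5, -1.375]
h(-1.4375) = 0.4675 > 0, so the root lies in [-1.5, -1.4375]
h(-1.46875) = 0.0582 > 0, so the root lies in [-1.5, -1.46875]
h(-1.484375) = -0.1554 < 0, so the root lies in [-1.484375, -1.46875]
h(-1.4765625) = -0.0478 < 0, so the root lies in [-1.4765625, -1.46875]

[-1.4765625, -1.46875]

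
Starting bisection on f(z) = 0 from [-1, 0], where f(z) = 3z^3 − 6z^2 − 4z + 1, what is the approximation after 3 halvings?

z = -0.5 gives f = 1.125, positive; keep [-1, -0.5]
z = -0.75 gives f = -0.640625, negative; keep [-0.75, -0.5]
z = -0.625 gives f = 0.423828, positive; keep [-0.75, -0.625]

-0.625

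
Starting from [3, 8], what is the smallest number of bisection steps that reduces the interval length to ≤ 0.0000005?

24

Width after n steps is 5/2^n. Need 2^n ≥ 5/0.0000005 = 10000000.
2^23 = 8388608 < 10000000 ≤ 2^24 = 16777216, so n = 24.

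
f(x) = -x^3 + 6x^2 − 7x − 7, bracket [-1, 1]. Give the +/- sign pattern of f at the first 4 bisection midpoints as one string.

--+-

m = 0, f(m) = -7 (−); new bracket [-1, 0]
m = -0.5, f(m) = -1.875 (−); new bracket [-1, -0.5]
m = -0.75, f(m) = 2.046875 (+); new bracket [-0.75, -0.5]
m = -0.625, f(m) = -0.0371 (−); new bracket [-0.75, -0.625]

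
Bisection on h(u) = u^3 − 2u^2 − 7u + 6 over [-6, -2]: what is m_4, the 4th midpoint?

m = -4, h(m) = -62 (−); new bracket [-4, -2]
m = -3, h(m) = -18 (−); new bracket [-3, -2]
m = -2.5, h(m) = -4.625 (−); new bracket [-2.5, -2]
m = -2.25, h(m) = 0.2344 (+); new bracket [-2.5, -2.25]

-2.25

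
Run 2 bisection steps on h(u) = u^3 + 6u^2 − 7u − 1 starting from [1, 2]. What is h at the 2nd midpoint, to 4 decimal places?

1.5781

h(1.5) = 5.375 > 0, so the root lies in [1, 1.5]
h(1.25) = 1.578125 > 0, so the root lies in [1, 1.25]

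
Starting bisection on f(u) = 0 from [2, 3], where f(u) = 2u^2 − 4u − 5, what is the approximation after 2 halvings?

2.75

f(2.5) = -2.5 < 0, so the root lies in [2.5, 3]
f(2.75) = -0.875 < 0, so the root lies in [2.75, 3]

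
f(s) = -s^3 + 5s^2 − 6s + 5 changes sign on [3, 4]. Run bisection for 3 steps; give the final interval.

[3.75, 3.875]

f(3.5) = 2.375 > 0, so the root lies in [3.5, 4]
f(3.75) = 0.078125 > 0, so the root lies in [3.75, 4]
f(3.875) = -1.357422 < 0, so the root lies in [3.75, 3.875]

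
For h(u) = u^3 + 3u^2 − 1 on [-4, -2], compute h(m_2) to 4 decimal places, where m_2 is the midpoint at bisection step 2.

2.1250

midpoint -3: h = -1 < 0 → [-3, -2]
midpoint -2.5: h = 2.125 > 0 → [-3, -2.5]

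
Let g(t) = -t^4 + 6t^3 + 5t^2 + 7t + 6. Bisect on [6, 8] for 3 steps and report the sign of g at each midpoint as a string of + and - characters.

-++

midpoint 7: g = -43 < 0 → [6, 7]
midpoint 6.5: g = 125.4375 > 0 → [6.5, 7]
midpoint 6.75: g = 50.402344 > 0 → [6.75, 7]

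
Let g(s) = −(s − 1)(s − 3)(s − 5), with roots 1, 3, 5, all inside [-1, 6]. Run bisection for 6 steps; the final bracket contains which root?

1

s = 2.5 gives g = -1.875, negative; keep [-1, 2.5]
s = 0.75 gives g = 2.390625, positive; keep [0.75, 2.5]
s = 1.625 gives g = -2.900391, negative; keep [0.75, 1.625]
s = 1.1875 gives g = -1.2957, negative; keep [0.75, 1.1875]
s = 0.96875 gives g = 0.2559, positive; keep [0.96875, 1.1875]
s = 1.078125 gives g = -0.5889, negative; keep [0.96875, 1.078125]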